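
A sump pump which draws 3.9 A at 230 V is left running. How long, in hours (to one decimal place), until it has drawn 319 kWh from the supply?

Power = 3.9 A × 230 V = 897 W = 0.897 kW
Hours = 319 kWh ÷ 0.897 kW = 355.6 h

355.6 h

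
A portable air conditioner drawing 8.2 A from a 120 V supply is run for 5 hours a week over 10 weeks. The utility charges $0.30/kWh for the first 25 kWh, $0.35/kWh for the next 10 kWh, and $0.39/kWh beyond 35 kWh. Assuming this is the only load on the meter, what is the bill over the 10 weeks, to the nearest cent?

Power = 8.2 A × 120 V = 984 W = 0.984 kW
Runtime = 5 h/week × 10 weeks = 50 h
Energy = 0.984 kW × 50 h = 49.2 kWh
Tier 1 (0–25 kWh): 25 × $0.30 = $7.5
Tier 2 (25–35 kWh): 10 × $0.35 = $3.5
Above 35 kWh: 14.2 × $0.39 = $5.538
Bill = $16.54

$16.54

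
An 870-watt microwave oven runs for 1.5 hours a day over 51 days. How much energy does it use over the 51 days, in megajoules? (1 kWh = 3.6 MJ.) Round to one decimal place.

Runtime = 1.5 h/day × 51 days = 76.5 h
Energy = 0.87 kW × 76.5 h = 66.555 kWh
= 66.555 × 3.6 MJ = 239.6 MJ

239.6 MJ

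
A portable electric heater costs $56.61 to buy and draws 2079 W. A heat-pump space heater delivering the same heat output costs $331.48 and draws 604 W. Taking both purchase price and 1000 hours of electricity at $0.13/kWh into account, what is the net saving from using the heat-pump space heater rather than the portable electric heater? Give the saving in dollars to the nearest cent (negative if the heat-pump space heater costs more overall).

portable electric heater: $56.61 + (2079/1000) kW × 1000 h × $0.13 = $56.61 + $270.27 = $326.88
heat-pump space heater: $331.48 + (604/1000) kW × 1000 h × $0.13 = $331.48 + $78.52 = $410
Saving = $326.88 − $410 = −$83.12

-$83.12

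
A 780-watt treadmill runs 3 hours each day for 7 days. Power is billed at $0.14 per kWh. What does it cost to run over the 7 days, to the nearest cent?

Runtime = 3 h/day × 7 days = 21 h
Energy = 0.78 kW × 21 h = 16.38 kWh
Cost = 16.38 kWh × $0.14/kWh = $2.29

$2.29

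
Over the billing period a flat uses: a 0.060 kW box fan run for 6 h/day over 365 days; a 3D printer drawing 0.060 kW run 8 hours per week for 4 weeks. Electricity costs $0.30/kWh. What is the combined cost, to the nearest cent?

$40.00

box fan: Runtime = 6 h/day × 365 days = 2190 h
box fan: 0.06 kW × 2190 h = 131.4 kWh
3D printer: Runtime = 8 h/week × 4 weeks = 32 h
3D printer: 0.06 kW × 32 h = 1.92 kWh
Total energy = 133.32 kWh
Cost = 133.32 × $0.30 = $40.00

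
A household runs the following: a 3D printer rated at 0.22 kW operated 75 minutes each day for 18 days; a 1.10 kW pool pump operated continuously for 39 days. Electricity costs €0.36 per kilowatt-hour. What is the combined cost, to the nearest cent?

3D printer: Runtime = 75 min × 18 = 1350 min = 22.5 h
3D printer: 0.22 kW × 22.5 h = 4.95 kWh
pool pump: Runtime = 24 h × 39 = 936 h
pool pump: 1.1 kW × 936 h = 1029.6 kWh
Total energy = 1034.55 kWh
Cost = 1034.55 × €0.36 = €372.44

€372.44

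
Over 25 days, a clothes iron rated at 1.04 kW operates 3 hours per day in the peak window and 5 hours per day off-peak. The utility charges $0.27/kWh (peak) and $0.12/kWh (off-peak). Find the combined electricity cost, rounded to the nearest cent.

Peak energy = 1.04 kW × 3 h × 25 = 78 kWh
Off-peak energy = 1.04 kW × 5 h × 25 = 130 kWh
Cost = 78 × $0.27 + 130 × $0.12 = $21.06 + $15.6 = $36.66

$36.66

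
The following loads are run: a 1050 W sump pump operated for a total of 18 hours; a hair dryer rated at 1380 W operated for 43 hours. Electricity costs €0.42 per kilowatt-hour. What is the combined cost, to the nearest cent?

sump pump: 1.05 kW × 18 h = 18.9 kWh
hair dryer: 1.38 kW × 43 h = 59.34 kWh
Total energy = 78.24 kWh
Cost = 78.24 × €0.42 = €32.86

€32.86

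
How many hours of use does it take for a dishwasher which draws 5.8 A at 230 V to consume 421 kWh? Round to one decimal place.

Power = 5.8 A × 230 V = 1334 W = 1.334 kW
Hours = 421 kWh ÷ 1.334 kW = 315.6 h

315.6 h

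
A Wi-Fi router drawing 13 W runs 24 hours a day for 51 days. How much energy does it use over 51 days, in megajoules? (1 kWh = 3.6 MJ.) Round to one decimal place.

Runtime = 24 h × 51 = 1224 h
Energy = 0.013 kW × 1224 h = 15.912 kWh
= 15.912 × 3.6 MJ = 57.3 MJ

57.3 MJ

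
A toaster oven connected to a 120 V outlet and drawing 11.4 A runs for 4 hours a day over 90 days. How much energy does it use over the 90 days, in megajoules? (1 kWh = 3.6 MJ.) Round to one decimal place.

Power = 11.4 A × 120 V = 1368 W = 1.368 kW
Runtime = 4 h/day × 90 days = 360 h
Energy = 1.368 kW × 360 h = 492.48 kWh
= 492.48 × 3.6 MJ = 1772.9 MJ

1772.9 MJ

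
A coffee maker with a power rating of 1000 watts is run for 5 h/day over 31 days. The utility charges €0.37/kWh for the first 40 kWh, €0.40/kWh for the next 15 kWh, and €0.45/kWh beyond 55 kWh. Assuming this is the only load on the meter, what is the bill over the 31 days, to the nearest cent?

Runtime = 5 h/day × 31 days = 155 h
Energy = 1 kW × 155 h = 155 kWh
Tier 1 (0–40 kWh): 40 × €0.37 = €14.8
Tier 2 (40–55 kWh): 15 × €0.40 = €6
Above 55 kWh: 100 × €0.45 = €45
Bill = €65.80

€65.80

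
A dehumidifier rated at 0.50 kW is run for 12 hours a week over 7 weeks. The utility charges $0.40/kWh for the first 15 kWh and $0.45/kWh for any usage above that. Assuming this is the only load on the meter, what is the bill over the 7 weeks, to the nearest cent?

$18.15

Runtime = 12 h/week × 7 weeks = 84 h
Energy = 0.5 kW × 84 h = 42 kWh
Tier 1 (0–15 kWh): 15 × $0.40 = $6
Above 15 kWh: 27 × $0.45 = $12.15
Bill = $18.15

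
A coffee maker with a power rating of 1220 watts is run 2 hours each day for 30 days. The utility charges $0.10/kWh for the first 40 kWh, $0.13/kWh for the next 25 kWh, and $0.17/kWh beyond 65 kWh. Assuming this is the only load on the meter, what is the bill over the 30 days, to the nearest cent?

Runtime = 2 h/day × 30 days = 60 h
Energy = 1.22 kW × 60 h = 73.2 kWh
Tier 1 (0–40 kWh): 40 × $0.10 = $4
Tier 2 (40–65 kWh): 25 × $0.13 = $3.25
Above 65 kWh: 8.2 × $0.17 = $1.394
Bill = $8.64

$8.64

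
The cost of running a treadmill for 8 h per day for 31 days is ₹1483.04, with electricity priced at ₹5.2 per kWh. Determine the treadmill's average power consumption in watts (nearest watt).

Energy = ₹1483.04 ÷ ₹5.2/kWh = 285.2 kWh
Runtime = 8 h/day × 31 days = 248 h
Power = 285.2 kWh ÷ 248 h = 1.15 kW = 1150 W

1150 W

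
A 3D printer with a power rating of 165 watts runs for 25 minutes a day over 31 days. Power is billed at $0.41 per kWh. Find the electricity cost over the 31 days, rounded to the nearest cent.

Runtime = 25 min × 31 = 775 min = 12.916666… h
Energy = 0.165 kW × 12.916666… h = 2.13125 kWh
Cost = 2.13125 kWh × $0.41/kWh = $0.87

$0.87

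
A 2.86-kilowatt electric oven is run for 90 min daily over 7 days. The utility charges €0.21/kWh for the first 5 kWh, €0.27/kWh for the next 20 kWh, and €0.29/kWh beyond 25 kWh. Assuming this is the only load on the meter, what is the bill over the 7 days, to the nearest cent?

€7.91

Runtime = 90 min × 7 = 630 min = 10.5 h
Energy = 2.86 kW × 10.5 h = 30.03 kWh
Tier 1 (0–5 kWh): 5 × €0.21 = €1.05
Tier 2 (5–25 kWh): 20 × €0.27 = €5.4
Above 25 kWh: 5.03 × €0.29 = €1.4587
Bill = €7.91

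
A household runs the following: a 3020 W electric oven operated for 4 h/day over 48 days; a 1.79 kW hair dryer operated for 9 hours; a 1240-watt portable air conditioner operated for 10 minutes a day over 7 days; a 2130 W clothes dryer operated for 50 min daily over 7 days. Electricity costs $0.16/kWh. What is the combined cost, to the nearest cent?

electric oven: Runtime = 4 h/day × 48 days = 192 h
electric oven: 3.02 kW × 192 h = 579.84 kWh
hair dryer: 1.79 kW × 9 h = 16.11 kWh
portable air conditioner: Runtime = 10 min × 7 = 70 min = 1.166666… h
portable air conditioner: 1.24 kW × 1.166666… h = 1.446666… kWh
clothes dryer: Runtime = 50 min × 7 = 350 min = 5.833333… h
clothes dryer: 2.13 kW × 5.833333… h = 12.425 kWh
Total energy = 609.821666… kWh
Cost = 609.821666… × $0.16 = $97.57

$97.57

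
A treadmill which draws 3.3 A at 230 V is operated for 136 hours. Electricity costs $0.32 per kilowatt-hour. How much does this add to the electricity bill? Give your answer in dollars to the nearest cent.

Power = 3.3 A × 230 V = 759 W = 0.759 kW
Energy = 0.759 kW × 136 h = 103.224 kWh
Cost = 103.224 kWh × $0.32/kWh = $33.03

$33.03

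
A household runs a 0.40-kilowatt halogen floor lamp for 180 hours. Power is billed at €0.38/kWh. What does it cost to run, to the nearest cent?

Energy = 0.4 kW × 180 h = 72 kWh
Cost = 72 kWh × €0.38/kWh = €27.36

€27.36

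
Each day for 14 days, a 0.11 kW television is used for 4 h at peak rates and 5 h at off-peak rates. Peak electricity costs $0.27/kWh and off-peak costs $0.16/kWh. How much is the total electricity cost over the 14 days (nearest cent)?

Peak energy = 0.11 kW × 4 h × 14 = 6.16 kWh
Off-peak energy = 0.11 kW × 5 h × 14 = 7.7 kWh
Cost = 6.16 × $0.27 + 7.7 × $0.16 = $1.6632 + $1.232 = $2.90

$2.90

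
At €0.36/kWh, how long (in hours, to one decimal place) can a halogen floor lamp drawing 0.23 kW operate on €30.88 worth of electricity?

Energy available = €30.88 ÷ €0.36/kWh = 85.7778 kWh
Hours = 85.7778 kWh ÷ 0.23 kW = 372.9 h

372.9 h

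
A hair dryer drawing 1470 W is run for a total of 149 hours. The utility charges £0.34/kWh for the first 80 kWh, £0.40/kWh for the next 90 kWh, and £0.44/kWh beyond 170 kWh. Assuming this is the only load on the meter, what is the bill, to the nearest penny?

Energy = 1.47 kW × 149 h = 219.03 kWh
Tier 1 (0–80 kWh): 80 × £0.34 = £27.2
Tier 2 (80–170 kWh): 90 × £0.40 = £36
Above 170 kWh: 49.03 × £0.44 = £21.5732
Bill = £84.77

£84.77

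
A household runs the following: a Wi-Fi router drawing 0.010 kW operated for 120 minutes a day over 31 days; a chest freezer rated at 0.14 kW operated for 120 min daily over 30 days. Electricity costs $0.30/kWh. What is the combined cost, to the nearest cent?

$2.71

Wi-Fi router: Runtime = 120 min × 31 = 3720 min = 62 h
Wi-Fi router: 0.01 kW × 62 h = 0.62 kWh
chest freezer: Runtime = 120 min × 30 = 3600 min = 60 h
chest freezer: 0.14 kW × 60 h = 8.4 kWh
Total energy = 9.02 kWh
Cost = 9.02 × $0.30 = $2.71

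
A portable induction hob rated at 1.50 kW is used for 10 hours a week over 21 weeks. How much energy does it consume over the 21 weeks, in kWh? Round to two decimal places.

315.00 kWh

Runtime = 10 h/week × 21 weeks = 210 h
Energy = 1.5 kW × 210 h = 315 kWh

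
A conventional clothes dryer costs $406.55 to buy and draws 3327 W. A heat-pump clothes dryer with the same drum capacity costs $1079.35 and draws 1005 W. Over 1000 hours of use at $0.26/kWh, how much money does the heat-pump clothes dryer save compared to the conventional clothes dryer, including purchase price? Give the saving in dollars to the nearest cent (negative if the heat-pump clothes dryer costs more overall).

conventional clothes dryer: $406.55 + (3327/1000) kW × 1000 h × $0.26 = $406.55 + $865.02 = $1271.57
heat-pump clothes dryer: $1079.35 + (1005/1000) kW × 1000 h × $0.26 = $1079.35 + $261.3 = $1340.65
Saving = $1271.57 − $1340.65 = −$69.08

-$69.08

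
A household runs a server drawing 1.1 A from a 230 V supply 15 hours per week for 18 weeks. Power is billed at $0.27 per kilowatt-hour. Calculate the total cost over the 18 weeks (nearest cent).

$18.44

Power = 1.1 A × 230 V = 253 W = 0.253 kW
Runtime = 15 h/week × 18 weeks = 270 h
Energy = 0.253 kW × 270 h = 68.31 kWh
Cost = 68.31 kWh × $0.27/kWh = $18.44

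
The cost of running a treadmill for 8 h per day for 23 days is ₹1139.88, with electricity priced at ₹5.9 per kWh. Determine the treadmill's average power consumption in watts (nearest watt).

1050 W

Energy = ₹1139.88 ÷ ₹5.9/kWh = 193.2 kWh
Runtime = 8 h/day × 23 days = 184 h
Power = 193.2 kWh ÷ 184 h = 1.05 kW = 1050 W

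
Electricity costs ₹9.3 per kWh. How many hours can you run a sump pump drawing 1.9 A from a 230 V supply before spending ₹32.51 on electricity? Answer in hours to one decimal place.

8.0 h

Power = 1.9 A × 230 V = 437 W = 0.437 kW
Energy available = ₹32.51 ÷ ₹9.3/kWh = 3.4957 kWh
Hours = 3.4957 kWh ÷ 0.437 kW = 8.0 h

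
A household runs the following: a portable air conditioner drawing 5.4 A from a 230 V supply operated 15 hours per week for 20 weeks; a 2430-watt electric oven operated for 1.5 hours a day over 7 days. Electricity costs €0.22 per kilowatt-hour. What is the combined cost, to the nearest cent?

€87.59

portable air conditioner: Power = 5.4 A × 230 V = 1242 W = 1.242 kW
portable air conditioner: Runtime = 15 h/week × 20 weeks = 300 h
portable air conditioner: 1.242 kW × 300 h = 372.6 kWh
electric oven: Runtime = 1.5 h/day × 7 days = 10.5 h
electric oven: 2.43 kW × 10.5 h = 25.515 kWh
Total energy = 398.115 kWh
Cost = 398.115 × €0.22 = €87.59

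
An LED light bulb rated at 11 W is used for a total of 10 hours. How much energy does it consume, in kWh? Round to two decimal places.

Energy = 0.011 kW × 10 h = 0.11 kWh

0.11 kWh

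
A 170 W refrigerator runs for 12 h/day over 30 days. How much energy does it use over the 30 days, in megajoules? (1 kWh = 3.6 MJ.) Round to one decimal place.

Runtime = 12 h/day × 30 days = 360 h
Energy = 0.17 kW × 360 h = 61.2 kWh
= 61.2 × 3.6 MJ = 220.3 MJ

220.3 MJ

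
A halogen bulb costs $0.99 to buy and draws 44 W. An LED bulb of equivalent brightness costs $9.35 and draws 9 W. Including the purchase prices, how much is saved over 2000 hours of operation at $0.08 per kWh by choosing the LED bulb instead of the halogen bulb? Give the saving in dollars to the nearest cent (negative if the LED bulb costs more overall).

halogen bulb: $0.99 + (44/1000) kW × 2000 h × $0.08 = $0.99 + $7.04 = $8.03
LED bulb: $9.35 + (9/1000) kW × 2000 h × $0.08 = $9.35 + $1.44 = $10.79
Saving = $8.03 − $10.79 = −$2.76

-$2.76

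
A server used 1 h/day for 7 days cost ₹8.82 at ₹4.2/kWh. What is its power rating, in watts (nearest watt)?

300 W

Energy = ₹8.82 ÷ ₹4.2/kWh = 2.1 kWh
Runtime = 1 h/day × 7 days = 7 h
Power = 2.1 kWh ÷ 7 h = 0.3 kW = 300 W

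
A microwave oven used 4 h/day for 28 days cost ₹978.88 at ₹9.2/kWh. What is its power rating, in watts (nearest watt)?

950 W

Energy = ₹978.88 ÷ ₹9.2/kWh = 106.4 kWh
Runtime = 4 h/day × 28 days = 112 h
Power = 106.4 kWh ÷ 112 h = 0.95 kW = 950 W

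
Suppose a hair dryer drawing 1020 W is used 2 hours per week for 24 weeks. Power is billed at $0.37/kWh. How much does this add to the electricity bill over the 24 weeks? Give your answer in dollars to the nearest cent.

Runtime = 2 h/week × 24 weeks = 48 h
Energy = 1.02 kW × 48 h = 48.96 kWh
Cost = 48.96 kWh × $0.37/kWh = $18.12

$18.12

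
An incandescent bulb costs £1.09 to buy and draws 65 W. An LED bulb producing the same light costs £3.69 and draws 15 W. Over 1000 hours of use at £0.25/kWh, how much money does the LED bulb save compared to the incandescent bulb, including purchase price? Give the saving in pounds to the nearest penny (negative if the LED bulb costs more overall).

£9.90

incandescent bulb: £1.09 + (65/1000) kW × 1000 h × £0.25 = £1.09 + £16.25 = £17.34
LED bulb: £3.69 + (15/1000) kW × 1000 h × £0.25 = £3.69 + £3.75 = £7.44
Saving = £17.34 − £7.44 = £9.9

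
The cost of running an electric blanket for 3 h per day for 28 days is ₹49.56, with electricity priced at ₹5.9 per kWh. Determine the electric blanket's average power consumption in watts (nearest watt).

Energy = ₹49.56 ÷ ₹5.9/kWh = 8.4 kWh
Runtime = 3 h/day × 28 days = 84 h
Power = 8.4 kWh ÷ 84 h = 0.1 kW = 100 W

100 W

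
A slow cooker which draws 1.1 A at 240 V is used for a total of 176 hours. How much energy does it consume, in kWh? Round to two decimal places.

46.46 kWh

Power = 1.1 A × 240 V = 264 W = 0.264 kW
Energy = 0.264 kW × 176 h = 46.464 kWh ≈ 46.46 kWh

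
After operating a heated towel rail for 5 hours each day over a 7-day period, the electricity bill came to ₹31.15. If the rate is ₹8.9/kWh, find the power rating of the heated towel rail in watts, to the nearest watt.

100 W

Energy = ₹31.15 ÷ ₹8.9/kWh = 3.5 kWh
Runtime = 5 h/day × 7 days = 35 h
Power = 3.5 kWh ÷ 35 h = 0.1 kW = 100 W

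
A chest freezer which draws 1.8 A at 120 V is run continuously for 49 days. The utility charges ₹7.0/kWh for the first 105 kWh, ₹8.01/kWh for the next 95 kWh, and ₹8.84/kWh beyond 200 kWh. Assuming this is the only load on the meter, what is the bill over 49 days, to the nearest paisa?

Power = 1.8 A × 120 V = 216 W = 0.216 kW
Runtime = 24 h × 49 = 1176 h
Energy = 0.216 kW × 1176 h = 254.016 kWh
Tier 1 (0–105 kWh): 105 × ₹7.0 = ₹735
Tier 2 (105–200 kWh): 95 × ₹8.01 = ₹760.95
Above 200 kWh: 54.016 × ₹8.84 = ₹477.50144
Bill = ₹1973.45

₹1973.45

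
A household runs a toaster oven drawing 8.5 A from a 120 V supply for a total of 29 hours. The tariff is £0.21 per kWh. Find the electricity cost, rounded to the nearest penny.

£6.21

Power = 8.5 A × 120 V = 1020 W = 1.02 kW
Energy = 1.02 kW × 29 h = 29.58 kWh
Cost = 29.58 kWh × £0.21/kWh = £6.21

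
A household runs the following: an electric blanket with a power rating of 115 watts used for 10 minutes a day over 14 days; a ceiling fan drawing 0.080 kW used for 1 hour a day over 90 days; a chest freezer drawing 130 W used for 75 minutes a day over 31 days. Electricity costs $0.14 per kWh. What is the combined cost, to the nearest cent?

electric blanket: Runtime = 10 min × 14 = 140 min = 2.333333… h
electric blanket: 0.115 kW × 2.333333… h = 0.268333… kWh
ceiling fan: Runtime = 1 h/day × 90 days = 90 h
ceiling fan: 0.08 kW × 90 h = 7.2 kWh
chest freezer: Runtime = 75 min × 31 = 2325 min = 38.75 h
chest freezer: 0.13 kW × 38.75 h = 5.0375 kWh
Total energy = 12.505833… kWh
Cost = 12.505833… × $0.14 = $1.75

$1.75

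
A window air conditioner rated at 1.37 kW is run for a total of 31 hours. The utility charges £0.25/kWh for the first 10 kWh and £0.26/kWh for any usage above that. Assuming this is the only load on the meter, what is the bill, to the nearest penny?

£10.94

Energy = 1.37 kW × 31 h = 42.47 kWh
Tier 1 (0–10 kWh): 10 × £0.25 = £2.5
Above 10 kWh: 32.47 × £0.26 = £8.4422
Bill = £10.94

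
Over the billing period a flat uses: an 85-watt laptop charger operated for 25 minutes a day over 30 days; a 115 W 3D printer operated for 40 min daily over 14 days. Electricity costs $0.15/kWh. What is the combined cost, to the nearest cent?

$0.32

laptop charger: Runtime = 25 min × 30 = 750 min = 12.5 h
laptop charger: 0.085 kW × 12.5 h = 1.0625 kWh
3D printer: Runtime = 40 min × 14 = 560 min = 9.333333… h
3D printer: 0.115 kW × 9.333333… h = 1.073333… kWh
Total energy = 2.135833… kWh
Cost = 2.135833… × $0.15 = $0.32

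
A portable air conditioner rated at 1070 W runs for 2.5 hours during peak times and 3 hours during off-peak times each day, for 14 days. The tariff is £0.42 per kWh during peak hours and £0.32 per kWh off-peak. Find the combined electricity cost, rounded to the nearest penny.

£30.11

Peak energy = 1.07 kW × 2.5 h × 14 = 37.45 kWh
Off-peak energy = 1.07 kW × 3 h × 14 = 44.94 kWh
Cost = 37.45 × £0.42 + 44.94 × £0.32 = £15.729 + £14.3808 = £30.11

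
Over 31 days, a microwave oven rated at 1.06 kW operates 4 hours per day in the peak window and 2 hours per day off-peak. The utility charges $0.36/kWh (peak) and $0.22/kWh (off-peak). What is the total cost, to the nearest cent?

Peak energy = 1.06 kW × 4 h × 31 = 131.44 kWh
Off-peak energy = 1.06 kW × 2 h × 31 = 65.72 kWh
Cost = 131.44 × $0.36 + 65.72 × $0.22 = $47.3184 + $14.4584 = $61.78

$61.78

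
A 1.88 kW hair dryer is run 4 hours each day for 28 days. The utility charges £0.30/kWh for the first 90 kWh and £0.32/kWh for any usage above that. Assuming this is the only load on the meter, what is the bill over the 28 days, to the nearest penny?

Runtime = 4 h/day × 28 days = 112 h
Energy = 1.88 kW × 112 h = 210.56 kWh
Tier 1 (0–90 kWh): 90 × £0.30 = £27
Above 90 kWh: 120.56 × £0.32 = £38.5792
Bill = £65.58

£65.58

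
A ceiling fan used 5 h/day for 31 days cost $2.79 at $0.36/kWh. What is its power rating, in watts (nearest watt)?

Energy = $2.79 ÷ $0.36/kWh = 7.75 kWh
Runtime = 5 h/day × 31 days = 155 h
Power = 7.75 kWh ÷ 155 h = 0.05 kW = 50 W

50 W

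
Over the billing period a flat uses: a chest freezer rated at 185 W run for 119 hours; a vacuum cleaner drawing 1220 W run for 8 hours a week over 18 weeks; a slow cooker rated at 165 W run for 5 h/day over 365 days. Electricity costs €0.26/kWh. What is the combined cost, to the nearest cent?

chest freezer: 0.185 kW × 119 h = 22.015 kWh
vacuum cleaner: Runtime = 8 h/week × 18 weeks = 144 h
vacuum cleaner: 1.22 kW × 144 h = 175.68 kWh
slow cooker: Runtime = 5 h/day × 365 days = 1825 h
slow cooker: 0.165 kW × 1825 h = 301.125 kWh
Total energy = 498.82 kWh
Cost = 498.82 × €0.26 = €129.69

€129.69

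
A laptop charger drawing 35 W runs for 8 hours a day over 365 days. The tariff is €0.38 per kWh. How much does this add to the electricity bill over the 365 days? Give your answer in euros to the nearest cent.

€38.84

Runtime = 8 h/day × 365 days = 2920 h
Energy = 0.035 kW × 2920 h = 102.2 kWh
Cost = 102.2 kWh × €0.38/kWh = €38.84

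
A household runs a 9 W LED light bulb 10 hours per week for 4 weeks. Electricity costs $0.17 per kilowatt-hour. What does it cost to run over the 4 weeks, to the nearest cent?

Runtime = 10 h/week × 4 weeks = 40 h
Energy = 0.009 kW × 40 h = 0.36 kWh
Cost = 0.36 kWh × $0.17/kWh = $0.06

$0.06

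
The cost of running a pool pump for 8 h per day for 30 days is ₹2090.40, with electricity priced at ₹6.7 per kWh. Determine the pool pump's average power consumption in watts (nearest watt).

1300 W

Energy = ₹2090.40 ÷ ₹6.7/kWh = 312 kWh
Runtime = 8 h/day × 30 days = 240 h
Power = 312 kWh ÷ 240 h = 1.3 kW = 1300 W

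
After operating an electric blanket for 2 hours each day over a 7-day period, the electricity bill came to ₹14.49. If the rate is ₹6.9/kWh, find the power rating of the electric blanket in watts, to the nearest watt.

150 W

Energy = ₹14.49 ÷ ₹6.9/kWh = 2.1 kWh
Runtime = 2 h/day × 7 days = 14 h
Power = 2.1 kWh ÷ 14 h = 0.15 kW = 150 W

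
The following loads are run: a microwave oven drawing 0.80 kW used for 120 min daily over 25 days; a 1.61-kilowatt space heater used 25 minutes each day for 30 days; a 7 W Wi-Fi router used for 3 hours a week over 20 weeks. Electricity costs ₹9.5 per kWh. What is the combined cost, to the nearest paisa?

₹575.18

microwave oven: Runtime = 120 min × 25 = 3000 min = 50 h
microwave oven: 0.8 kW × 50 h = 40 kWh
space heater: Runtime = 25 min × 30 = 750 min = 12.5 h
space heater: 1.61 kW × 12.5 h = 20.125 kWh
Wi-Fi router: Runtime = 3 h/week × 20 weeks = 60 h
Wi-Fi router: 0.007 kW × 60 h = 0.42 kWh
Total energy = 60.545 kWh
Cost = 60.545 × ₹9.5 = ₹575.18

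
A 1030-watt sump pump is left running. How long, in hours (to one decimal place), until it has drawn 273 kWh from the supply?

Hours = 273 kWh ÷ 1.03 kW = 265.0 h

265.0 h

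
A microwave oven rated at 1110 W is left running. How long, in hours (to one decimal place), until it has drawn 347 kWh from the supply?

Hours = 347 kWh ÷ 1.11 kW = 312.6 h

312.6 h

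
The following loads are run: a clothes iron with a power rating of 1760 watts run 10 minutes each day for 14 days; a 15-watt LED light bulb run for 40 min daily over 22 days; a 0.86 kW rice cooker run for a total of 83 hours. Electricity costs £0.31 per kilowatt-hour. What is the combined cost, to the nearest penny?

clothes iron: Runtime = 10 min × 14 = 140 min = 2.333333… h
clothes iron: 1.76 kW × 2.333333… h = 4.106666… kWh
LED light bulb: Runtime = 40 min × 22 = 880 min = 14.666666… h
LED light bulb: 0.015 kW × 14.666666… h = 0.22 kWh
rice cooker: 0.86 kW × 83 h = 71.38 kWh
Total energy = 75.706666… kWh
Cost = 75.706666… × £0.31 = £23.47

£23.47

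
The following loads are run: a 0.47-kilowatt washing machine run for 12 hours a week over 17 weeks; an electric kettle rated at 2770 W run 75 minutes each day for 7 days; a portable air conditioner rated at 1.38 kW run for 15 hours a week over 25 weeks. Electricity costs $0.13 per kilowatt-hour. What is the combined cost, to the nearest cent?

$82.89

washing machine: Runtime = 12 h/week × 17 weeks = 204 h
washing machine: 0.47 kW × 204 h = 95.88 kWh
electric kettle: Runtime = 75 min × 7 = 525 min = 8.75 h
electric kettle: 2.77 kW × 8.75 h = 24.2375 kWh
portable air conditioner: Runtime = 15 h/week × 25 weeks = 375 h
portable air conditioner: 1.38 kW × 375 h = 517.5 kWh
Total energy = 637.6175 kWh
Cost = 637.6175 × $0.13 = $82.89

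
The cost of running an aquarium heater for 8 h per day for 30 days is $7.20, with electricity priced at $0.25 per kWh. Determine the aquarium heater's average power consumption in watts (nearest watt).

120 W

Energy = $7.20 ÷ $0.25/kWh = 28.8 kWh
Runtime = 8 h/day × 30 days = 240 h
Power = 28.8 kWh ÷ 240 h = 0.12 kW = 120 W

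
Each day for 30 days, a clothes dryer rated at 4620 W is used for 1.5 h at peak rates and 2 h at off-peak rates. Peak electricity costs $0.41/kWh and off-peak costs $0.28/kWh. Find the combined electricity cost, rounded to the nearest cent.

Peak energy = 4.62 kW × 1.5 h × 30 = 207.9 kWh
Off-peak energy = 4.62 kW × 2 h × 30 = 277.2 kWh
Cost = 207.9 × $0.41 + 277.2 × $0.28 = $85.239 + $77.616 = $162.86

$162.86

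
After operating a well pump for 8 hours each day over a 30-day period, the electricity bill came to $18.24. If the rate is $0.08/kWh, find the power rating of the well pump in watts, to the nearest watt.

Energy = $18.24 ÷ $0.08/kWh = 228 kWh
Runtime = 8 h/day × 30 days = 240 h
Power = 228 kWh ÷ 240 h = 0.95 kW = 950 W

950 W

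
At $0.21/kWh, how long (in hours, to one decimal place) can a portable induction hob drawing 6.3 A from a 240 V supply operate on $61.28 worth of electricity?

Power = 6.3 A × 240 V = 1512 W = 1.512 kW
Energy available = $61.28 ÷ $0.21/kWh = 291.8095 kWh
Hours = 291.8095 kWh ÷ 1.512 kW = 193.0 h

193.0 h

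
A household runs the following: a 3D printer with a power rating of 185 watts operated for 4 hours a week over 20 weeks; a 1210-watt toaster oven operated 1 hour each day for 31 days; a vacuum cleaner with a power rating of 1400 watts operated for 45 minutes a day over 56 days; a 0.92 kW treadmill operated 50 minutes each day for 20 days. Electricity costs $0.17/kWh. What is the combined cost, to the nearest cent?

$21.50

3D printer: Runtime = 4 h/week × 20 weeks = 80 h
3D printer: 0.185 kW × 80 h = 14.8 kWh
toaster oven: Runtime = 1 h/day × 31 days = 31 h
toaster oven: 1.21 kW × 31 h = 37.51 kWh
vacuum cleaner: Runtime = 45 min × 56 = 2520 min = 42 h
vacuum cleaner: 1.4 kW × 42 h = 58.8 kWh
treadmill: Runtime = 50 min × 20 = 1000 min = 16.666666… h
treadmill: 0.92 kW × 16.666666… h = 15.333333… kWh
Total energy = 126.443333… kWh
Cost = 126.443333… × $0.17 = $21.50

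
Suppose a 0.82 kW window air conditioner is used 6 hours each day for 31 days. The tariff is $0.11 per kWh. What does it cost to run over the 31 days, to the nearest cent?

$16.78

Runtime = 6 h/day × 31 days = 186 h
Energy = 0.82 kW × 186 h = 152.52 kWh
Cost = 152.52 kWh × $0.11/kWh = $16.78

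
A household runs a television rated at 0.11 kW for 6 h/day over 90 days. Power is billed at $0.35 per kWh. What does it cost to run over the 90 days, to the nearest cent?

Runtime = 6 h/day × 90 days = 540 h
Energy = 0.11 kW × 540 h = 59.4 kWh
Cost = 59.4 kWh × $0.35/kWh = $20.79

$20.79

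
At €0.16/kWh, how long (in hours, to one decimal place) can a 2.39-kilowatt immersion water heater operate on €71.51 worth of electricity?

Energy available = €71.51 ÷ €0.16/kWh = 446.9375 kWh
Hours = 446.9375 kWh ÷ 2.39 kW = 187.0 h

187.0 h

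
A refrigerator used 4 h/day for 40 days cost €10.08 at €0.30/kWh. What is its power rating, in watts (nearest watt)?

210 W

Energy = €10.08 ÷ €0.30/kWh = 33.6 kWh
Runtime = 4 h/day × 40 days = 160 h
Power = 33.6 kWh ÷ 160 h = 0.21 kW = 210 W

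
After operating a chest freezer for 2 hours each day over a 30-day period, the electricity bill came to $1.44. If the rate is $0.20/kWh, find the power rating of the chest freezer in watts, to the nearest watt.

120 W

Energy = $1.44 ÷ $0.20/kWh = 7.2 kWh
Runtime = 2 h/day × 30 days = 60 h
Power = 7.2 kWh ÷ 60 h = 0.12 kW = 120 W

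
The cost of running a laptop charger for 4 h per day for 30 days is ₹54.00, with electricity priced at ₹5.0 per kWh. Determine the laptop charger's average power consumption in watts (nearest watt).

90 W

Energy = ₹54.00 ÷ ₹5.0/kWh = 10.8 kWh
Runtime = 4 h/day × 30 days = 120 h
Power = 10.8 kWh ÷ 120 h = 0.09 kW = 90 W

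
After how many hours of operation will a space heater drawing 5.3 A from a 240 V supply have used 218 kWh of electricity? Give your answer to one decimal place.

Power = 5.3 A × 240 V = 1272 W = 1.272 kW
Hours = 218 kWh ÷ 1.272 kW = 171.4 h

171.4 h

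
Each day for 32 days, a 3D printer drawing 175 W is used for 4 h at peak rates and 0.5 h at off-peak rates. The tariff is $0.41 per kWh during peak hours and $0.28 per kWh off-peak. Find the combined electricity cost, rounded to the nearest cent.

Peak energy = 0.175 kW × 4 h × 32 = 22.4 kWh
Off-peak energy = 0.175 kW × 0.5 h × 32 = 2.8 kWh
Cost = 22.4 × $0.41 + 2.8 × $0.28 = $9.184 + $0.784 = $9.97

$9.97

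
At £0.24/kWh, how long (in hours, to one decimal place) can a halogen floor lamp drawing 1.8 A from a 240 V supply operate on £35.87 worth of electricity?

346.0 h

Power = 1.8 A × 240 V = 432 W = 0.432 kW
Energy available = £35.87 ÷ £0.24/kWh = 149.4583 kWh
Hours = 149.4583 kWh ÷ 0.432 kW = 346.0 h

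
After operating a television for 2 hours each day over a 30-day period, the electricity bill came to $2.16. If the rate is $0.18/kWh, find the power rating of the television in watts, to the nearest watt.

200 W

Energy = $2.16 ÷ $0.18/kWh = 12 kWh
Runtime = 2 h/day × 30 days = 60 h
Power = 12 kWh ÷ 60 h = 0.2 kW = 200 W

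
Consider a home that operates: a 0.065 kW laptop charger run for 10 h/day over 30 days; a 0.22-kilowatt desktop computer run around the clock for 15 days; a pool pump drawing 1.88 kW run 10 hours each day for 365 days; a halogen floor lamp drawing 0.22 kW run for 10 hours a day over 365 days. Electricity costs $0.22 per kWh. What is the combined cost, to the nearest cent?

$1708.01

laptop charger: Runtime = 10 h/day × 30 days = 300 h
laptop charger: 0.065 kW × 300 h = 19.5 kWh
desktop computer: Runtime = 24 h × 15 = 360 h
desktop computer: 0.22 kW × 360 h = 79.2 kWh
pool pump: Runtime = 10 h/day × 365 days = 3650 h
pool pump: 1.88 kW × 3650 h = 6862 kWh
halogen floor lamp: Runtime = 10 h/day × 365 days = 3650 h
halogen floor lamp: 0.22 kW × 3650 h = 803 kWh
Total energy = 7763.7 kWh
Cost = 7763.7 × $0.22 = $1708.01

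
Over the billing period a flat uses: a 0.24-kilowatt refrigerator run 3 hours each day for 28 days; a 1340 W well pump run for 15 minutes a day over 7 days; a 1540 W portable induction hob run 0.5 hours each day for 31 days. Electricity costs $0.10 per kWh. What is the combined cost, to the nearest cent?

refrigerator: Runtime = 3 h/day × 28 days = 84 h
refrigerator: 0.24 kW × 84 h = 20.16 kWh
well pump: Runtime = 15 min × 7 = 105 min = 1.75 h
well pump: 1.34 kW × 1.75 h = 2.345 kWh
portable induction hob: Runtime = 0.5 h/day × 31 days = 15.5 h
portable induction hob: 1.54 kW × 15.5 h = 23.87 kWh
Total energy = 46.375 kWh
Cost = 46.375 × $0.10 = $4.64

$4.64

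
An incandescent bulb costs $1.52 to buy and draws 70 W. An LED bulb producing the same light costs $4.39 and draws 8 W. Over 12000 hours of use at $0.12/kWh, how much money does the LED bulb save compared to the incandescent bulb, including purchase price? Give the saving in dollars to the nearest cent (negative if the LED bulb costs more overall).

incandescent bulb: $1.52 + (70/1000) kW × 12000 h × $0.12 = $1.52 + $100.8 = $102.32
LED bulb: $4.39 + (8/1000) kW × 12000 h × $0.12 = $4.39 + $11.52 = $15.91
Saving = $102.32 − $15.91 = $86.41

$86.41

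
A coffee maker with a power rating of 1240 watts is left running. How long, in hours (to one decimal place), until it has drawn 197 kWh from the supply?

Hours = 197 kWh ÷ 1.24 kW = 158.9 h

158.9 h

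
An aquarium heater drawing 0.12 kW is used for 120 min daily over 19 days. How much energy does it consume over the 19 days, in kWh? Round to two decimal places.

Runtime = 120 min × 19 = 2280 min = 38 h
Energy = 0.12 kW × 38 h = 4.56 kWh

4.56 kWh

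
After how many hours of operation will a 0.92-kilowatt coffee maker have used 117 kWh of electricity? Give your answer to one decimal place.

127.2 h

Hours = 117 kWh ÷ 0.92 kW = 127.2 h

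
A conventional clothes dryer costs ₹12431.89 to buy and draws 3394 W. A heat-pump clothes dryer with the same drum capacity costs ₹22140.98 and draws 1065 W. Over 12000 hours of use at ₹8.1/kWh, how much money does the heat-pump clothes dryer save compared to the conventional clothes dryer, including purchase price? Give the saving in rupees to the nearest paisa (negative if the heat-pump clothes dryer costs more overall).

conventional clothes dryer: ₹12431.89 + (3394/1000) kW × 12000 h × ₹8.1 = ₹12431.89 + ₹329896.8 = ₹342328.69
heat-pump clothes dryer: ₹22140.98 + (1065/1000) kW × 12000 h × ₹8.1 = ₹22140.98 + ₹103518 = ₹125658.98
Saving = ₹342328.69 − ₹125658.98 = ₹216669.71

₹216669.71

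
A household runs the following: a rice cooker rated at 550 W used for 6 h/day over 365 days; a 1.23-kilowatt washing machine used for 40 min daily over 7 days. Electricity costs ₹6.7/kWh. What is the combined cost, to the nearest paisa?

₹8108.61

rice cooker: Runtime = 6 h/day × 365 days = 2190 h
rice cooker: 0.55 kW × 2190 h = 1204.5 kWh
washing machine: Runtime = 40 min × 7 = 280 min = 4.666666… h
washing machine: 1.23 kW × 4.666666… h = 5.74 kWh
Total energy = 1210.24 kWh
Cost = 1210.24 × ₹6.7 = ₹8108.61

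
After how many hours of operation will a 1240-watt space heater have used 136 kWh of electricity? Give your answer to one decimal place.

109.7 h

Hours = 136 kWh ÷ 1.24 kW = 109.7 h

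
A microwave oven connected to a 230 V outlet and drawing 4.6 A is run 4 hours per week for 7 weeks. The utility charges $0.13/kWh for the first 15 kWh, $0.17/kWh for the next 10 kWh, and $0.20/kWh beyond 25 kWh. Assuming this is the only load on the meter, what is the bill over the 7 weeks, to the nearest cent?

Power = 4.6 A × 230 V = 1058 W = 1.058 kW
Runtime = 4 h/week × 7 weeks = 28 h
Energy = 1.058 kW × 28 h = 29.624 kWh
Tier 1 (0–15 kWh): 15 × $0.13 = $1.95
Tier 2 (15–25 kWh): 10 × $0.17 = $1.7
Above 25 kWh: 4.624 × $0.20 = $0.9248
Bill = $4.57

$4.57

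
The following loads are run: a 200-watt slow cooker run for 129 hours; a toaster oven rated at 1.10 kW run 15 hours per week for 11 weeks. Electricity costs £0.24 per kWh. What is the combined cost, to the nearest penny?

slow cooker: 0.2 kW × 129 h = 25.8 kWh
toaster oven: Runtime = 15 h/week × 11 weeks = 165 h
toaster oven: 1.1 kW × 165 h = 181.5 kWh
Total energy = 207.3 kWh
Cost = 207.3 × £0.24 = £49.75

£49.75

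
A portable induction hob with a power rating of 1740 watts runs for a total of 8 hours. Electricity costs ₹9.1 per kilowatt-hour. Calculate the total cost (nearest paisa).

Energy = 1.74 kW × 8 h = 13.92 kWh
Cost = 13.92 kWh × ₹9.1/kWh = ₹126.67

₹126.67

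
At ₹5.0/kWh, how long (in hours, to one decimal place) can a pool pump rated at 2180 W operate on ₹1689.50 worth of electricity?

Energy available = ₹1689.50 ÷ ₹5.0/kWh = 337.9 kWh
Hours = 337.9 kWh ÷ 2.18 kW = 155.0 h

155.0 h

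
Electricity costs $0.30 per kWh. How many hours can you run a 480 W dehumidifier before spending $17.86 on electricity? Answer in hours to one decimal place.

Energy available = $17.86 ÷ $0.30/kWh = 59.5333 kWh
Hours = 59.5333 kWh ÷ 0.48 kW = 124.0 h

124.0 h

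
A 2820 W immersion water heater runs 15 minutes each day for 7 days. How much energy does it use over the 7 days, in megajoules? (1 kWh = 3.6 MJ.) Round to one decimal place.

Runtime = 15 min × 7 = 105 min = 1.75 h
Energy = 2.82 kW × 1.75 h = 4.935 kWh
= 4.935 × 3.6 MJ = 17.8 MJ

17.8 MJ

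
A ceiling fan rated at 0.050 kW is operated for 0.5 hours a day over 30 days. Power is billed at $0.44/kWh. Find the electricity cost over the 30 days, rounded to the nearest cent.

Runtime = 0.5 h/day × 30 days = 15 h
Energy = 0.05 kW × 15 h = 0.75 kWh
Cost = 0.75 kWh × $0.44/kWh = $0.33

$0.33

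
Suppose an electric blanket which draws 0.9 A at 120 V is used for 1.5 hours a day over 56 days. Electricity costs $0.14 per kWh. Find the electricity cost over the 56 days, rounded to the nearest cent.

$1.27

Power = 0.9 A × 120 V = 108 W = 0.108 kW
Runtime = 1.5 h/day × 56 days = 84 h
Energy = 0.108 kW × 84 h = 9.072 kWh
Cost = 9.072 kWh × $0.14/kWh = $1.27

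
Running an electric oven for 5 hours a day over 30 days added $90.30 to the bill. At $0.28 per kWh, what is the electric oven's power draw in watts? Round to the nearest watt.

2150 W

Energy = $90.30 ÷ $0.28/kWh = 322.5 kWh
Runtime = 5 h/day × 30 days = 150 h
Power = 322.5 kWh ÷ 150 h = 2.15 kW = 2150 W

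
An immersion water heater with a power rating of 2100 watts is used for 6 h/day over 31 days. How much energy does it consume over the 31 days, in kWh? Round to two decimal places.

390.60 kWh

Runtime = 6 h/day × 31 days = 186 h
Energy = 2.1 kW × 186 h = 390.6 kWh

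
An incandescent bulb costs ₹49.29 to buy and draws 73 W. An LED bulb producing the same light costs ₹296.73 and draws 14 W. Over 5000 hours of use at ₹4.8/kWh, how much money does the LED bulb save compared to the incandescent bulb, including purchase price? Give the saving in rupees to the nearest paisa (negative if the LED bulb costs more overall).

incandescent bulb: ₹49.29 + (73/1000) kW × 5000 h × ₹4.8 = ₹49.29 + ₹1752 = ₹1801.29
LED bulb: ₹296.73 + (14/1000) kW × 5000 h × ₹4.8 = ₹296.73 + ₹336 = ₹632.73
Saving = ₹1801.29 − ₹632.73 = ₹1168.56

₹1168.56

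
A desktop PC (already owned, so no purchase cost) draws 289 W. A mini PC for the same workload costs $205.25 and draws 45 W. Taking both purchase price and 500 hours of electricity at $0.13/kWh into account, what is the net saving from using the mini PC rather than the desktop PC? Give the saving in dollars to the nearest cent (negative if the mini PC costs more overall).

desktop PC: $0.00 + (289/1000) kW × 500 h × $0.13 = $0.00 + $18.785 = $18.785
mini PC: $205.25 + (45/1000) kW × 500 h × $0.13 = $205.25 + $2.925 = $208.175
Saving = $18.785 − $208.175 = −$189.39

-$189.39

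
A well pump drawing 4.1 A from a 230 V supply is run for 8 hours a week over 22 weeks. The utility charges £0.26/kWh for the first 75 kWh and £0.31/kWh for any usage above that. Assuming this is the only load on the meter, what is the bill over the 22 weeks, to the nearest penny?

Power = 4.1 A × 230 V = 943 W = 0.943 kW
Runtime = 8 h/week × 22 weeks = 176 h
Energy = 0.943 kW × 176 h = 165.968 kWh
Tier 1 (0–75 kWh): 75 × £0.26 = £19.5
Above 75 kWh: 90.968 × £0.31 = £28.20008
Bill = £47.70

£47.70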